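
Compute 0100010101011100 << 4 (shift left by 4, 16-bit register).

Original: 0100010101011100 (decimal 17756)
Shift left by 4 positions
Append 4 zeros on the right and drop the 4 high bits that overflow the 16-bit width
Result: 0101010111000000 (decimal 21952)
Equivalent: 17756 << 4 = 17756 × 2^4 = 284096, truncated to 16 bits = 21952



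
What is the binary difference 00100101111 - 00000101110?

Method 1 - Direct subtraction (column by column from the right: bit − bit − borrow-in; if negative, add 2 and borrow 1 from the next column):
borrow: 00000000000
        00100101111
-       00000101110
-------------------
        00100000001

Method 2 - Add two's complement:
Two's complement of 00000101110: invert → 11111010001, add 1 → 11111010010
  00100101111
+ 11111010010
-------------
 100100000001  (end carry out of the top bit = 1)
Discarding the end carry: 00100000001
Decimal check:
  00100101111 = 256 + 32 + 8 + 4 + 2 + 1 = 303
  00000101110 = 32 + 8 + 4 + 2 = 46
  303 - 46 = 257, and 00100000001 = 256 + 1 = 257 ✓



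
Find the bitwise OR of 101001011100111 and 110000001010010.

OR: 1 when either bit is 1
  101001011100111
| 110000001010010
-----------------
  111001011110111
Decimal: 21223 | 24658 = 29431



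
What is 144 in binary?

Using repeated division by 2:
144 ÷ 2 = 72 remainder 0
72 ÷ 2 = 36 remainder 0
36 ÷ 2 = 18 remainder 0
18 ÷ 2 = 9 remainder 0
9 ÷ 2 = 4 remainder 1
4 ÷ 2 = 2 remainder 0
2 ÷ 2 = 1 remainder 0
1 ÷ 2 = 0 remainder 1
Reading remainders bottom to top: 10010000



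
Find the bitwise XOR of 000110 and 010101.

XOR: 1 when bits differ
  000110
^ 010101
--------
  010011
Decimal: 6 ^ 21 = 19



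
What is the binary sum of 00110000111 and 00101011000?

Add column by column from the right: bit + bit + carry-in; write the sum mod 2, carry 1 when the sum is 2 or 3.
carry:  01000000000
        00110000111
+       00101011000
-------------------
       001011011111
(the carry out of the leftmost column, 0, becomes the leading bit)
Decimal check:
  00110000111 = 256 + 128 + 4 + 2 + 1 = 391
  00101011000 = 256 + 64 + 16 + 8 = 344
  391 + 344 = 735, and 001011011111 = 512 + 128 + 64 + 16 + 8 + 4 + 2 + 1 = 735 ✓



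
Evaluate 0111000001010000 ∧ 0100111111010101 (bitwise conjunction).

AND: 1 only when both bits are 1
  0111000001010000
& 0100111111010101
------------------
  0100000001010000
Decimal: 28752 & 20437 = 16464



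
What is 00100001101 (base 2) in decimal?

Sum of powers of 2 for each 1-bit:
2^0 + 2^2 + 2^3 + 2^8
= 1 + 4 + 8 + 256
= 269



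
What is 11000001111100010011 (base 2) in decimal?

Sum of powers of 2 for each 1-bit:
2^0 + 2^1 + 2^4 + 2^8 + 2^9 + 2^10 + 2^11 + 2^12 + 2^18 + 2^19
= 1 + 2 + 16 + 256 + 512 + 1024 + 2048 + 4096 + 262144 + 524288
= 794387



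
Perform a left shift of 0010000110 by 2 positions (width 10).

Original: 0010000110 (decimal 134)
Shift left by 2 positions
Append 2 zeros on the right
Result: 1000011000 (decimal 536)
Equivalent: 134 << 2 = 134 × 2^2 = 536



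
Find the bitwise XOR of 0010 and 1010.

XOR: 1 when bits differ
  0010
^ 1010
------
  1000
Decimal: 2 ^ 10 = 8



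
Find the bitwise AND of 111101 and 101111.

AND: 1 only when both bits are 1
  111101
& 101111
--------
  101101
Decimal: 61 & 47 = 45



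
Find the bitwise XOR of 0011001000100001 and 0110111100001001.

XOR: 1 when bits differ
  0011001000100001
^ 0110111100001001
------------------
  0101110100101000
Decimal: 12833 ^ 28425 = 23848



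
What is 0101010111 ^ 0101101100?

XOR: 1 when bits differ
  0101010111
^ 0101101100
------------
  0000111011
Decimal: 343 ^ 364 = 59



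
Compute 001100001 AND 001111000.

AND: 1 only when both bits are 1
  001100001
& 001111000
-----------
  001100000
Decimal: 97 & 120 = 96



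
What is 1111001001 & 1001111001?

AND: 1 only when both bits are 1
  1111001001
& 1001111001
------------
  1001001001
Decimal: 969 & 633 = 585



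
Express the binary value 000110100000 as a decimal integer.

Sum of powers of 2 for each 1-bit:
2^5 + 2^7 + 2^8
= 32 + 128 + 256
= 416



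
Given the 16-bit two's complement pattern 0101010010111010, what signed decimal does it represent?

Binary: 0101010010111010
Sign bit: 0 (non-negative)
Read directly as an unsigned value:
0101010010111010 = 16384 + 4096 + 1024 + 128 + 32 + 16 + 8 + 2 = 21690
Value: 21690



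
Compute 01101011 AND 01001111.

AND: 1 only when both bits are 1
  01101011
& 01001111
----------
  01001011
Decimal: 107 & 79 = 75



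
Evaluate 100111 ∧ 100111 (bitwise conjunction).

AND: 1 only when both bits are 1
  100111
& 100111
--------
  100111
Decimal: 39 & 39 = 39



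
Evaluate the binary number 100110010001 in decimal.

Sum of powers of 2 for each 1-bit:
2^0 + 2^4 + 2^7 + 2^8 + 2^11
= 1 + 16 + 128 + 256 + 2048
= 2449



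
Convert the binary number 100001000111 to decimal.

Sum of powers of 2 for each 1-bit:
2^0 + 2^1 + 2^2 + 2^6 + 2^11
= 1 + 2 + 4 + 64 + 2048
= 2119



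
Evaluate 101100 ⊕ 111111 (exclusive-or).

XOR: 1 when bits differ
  101100
^ 111111
--------
  010011
Decimal: 44 ^ 63 = 19



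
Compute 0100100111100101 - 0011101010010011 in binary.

Method 1 - Direct subtraction (column by column from the right: bit − bit − borrow-in; if negative, add 2 and borrow 1 from the next column):
borrow: 0111110000100100
        0100100111100101
-       0011101010010011
------------------------
        0000111101010010

Method 2 - Add two's complement:
Two's complement of 0011101010010011: invert → 1100010101101100, add 1 → 1100010101101101
  0100100111100101
+ 1100010101101101
------------------
 10000111101010010  (end carry out of the top bit = 1)
Discarding the end carry: 0000111101010010
Decimal check:
  0100100111100101 = 16384 + 2048 + 256 + 128 + 64 + 32 + 4 + 1 = 18917
  0011101010010011 = 8192 + 4096 + 2048 + 512 + 128 + 16 + 2 + 1 = 14995
  18917 - 14995 = 3922, and 0000111101010010 = 2048 + 1024 + 512 + 256 + 64 + 16 + 2 = 3922 ✓



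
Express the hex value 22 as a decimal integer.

Expand by place value (powers of 16):
22 = 2 × 16^1 + 2 × 16^0
= 2 × 16 + 2 × 1
= 32 + 2
= 34



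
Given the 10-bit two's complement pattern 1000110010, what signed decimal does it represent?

Binary: 1000110010
Sign bit: 1 (negative)
Invert: 0111001101
Add 1:  0111001110
Magnitude: 0111001110 = 256 + 128 + 64 + 8 + 4 + 2 = 462
Value: -462



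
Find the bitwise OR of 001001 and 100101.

OR: 1 when either bit is 1
  001001
| 100101
--------
  101101
Decimal: 9 | 37 = 45



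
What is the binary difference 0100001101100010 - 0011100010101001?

Method 1 - Direct subtraction (column by column from the right: bit − bit − borrow-in; if negative, add 2 and borrow 1 from the next column):
borrow: 0111000101110010
        0100001101100010
-       0011100010101001
------------------------
        0000101010111001

Method 2 - Add two's complement:
Two's complement of 0011100010101001: invert → 1100011101010110, add 1 → 1100011101010111
  0100001101100010
+ 1100011101010111
------------------
 10000101010111001  (end carry out of the top bit = 1)
Discarding the end carry: 0000101010111001
Decimal check:
  0100001101100010 = 16384 + 512 + 256 + 64 + 32 + 2 = 17250
  0011100010101001 = 8192 + 4096 + 2048 + 128 + 32 + 8 + 1 = 14505
  17250 - 14505 = 2745, and 0000101010111001 = 2048 + 512 + 128 + 32 + 16 + 8 + 1 = 2745 ✓



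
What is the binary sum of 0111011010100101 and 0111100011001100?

Add column by column from the right: bit + bit + carry-in; write the sum mod 2, carry 1 when the sum is 2 or 3.
carry:  1110000100011000
        0111011010100101
+       0111100011001100
------------------------
       01110111101110001
(the carry out of the leftmost column, 0, becomes the leading bit)
Decimal check:
  0111011010100101 = 16384 + 8192 + 4096 + 1024 + 512 + 128 + 32 + 4 + 1 = 30373
  0111100011001100 = 16384 + 8192 + 4096 + 2048 + 128 + 64 + 8 + 4 = 30924
  30373 + 30924 = 61297, and 01110111101110001 = 32768 + 16384 + 8192 + 2048 + 1024 + 512 + 256 + 64 + 32 + 16 + 1 = 61297 ✓



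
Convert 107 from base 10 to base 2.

Using repeated division by 2:
107 ÷ 2 = 53 remainder 1
53 ÷ 2 = 26 remainder 1
26 ÷ 2 = 13 remainder 0
13 ÷ 2 = 6 remainder 1
6 ÷ 2 = 3 remainder 0
3 ÷ 2 = 1 remainder 1
1 ÷ 2 = 0 remainder 1
Reading remainders bottom to top: 1101011



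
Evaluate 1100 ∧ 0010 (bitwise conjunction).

AND: 1 only when both bits are 1
  1100
& 0010
------
  0000
Decimal: 12 & 2 = 0



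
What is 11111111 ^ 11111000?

XOR: 1 when bits differ
  11111111
^ 11111000
----------
  00000111
Decimal: 255 ^ 248 = 7



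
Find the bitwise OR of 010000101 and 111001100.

OR: 1 when either bit is 1
  010000101
| 111001100
-----------
  111001101
Decimal: 133 | 460 = 461



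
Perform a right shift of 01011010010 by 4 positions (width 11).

Original: 01011010010 (decimal 722)
Shift right by 4 positions
Drop the 4 low bits; fill with zeros on the left
Result: 00000101101 (decimal 45)
Equivalent: 722 >> 4 = 722 ÷ 2^4 = 45



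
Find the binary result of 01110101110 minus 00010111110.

Method 1 - Direct subtraction (column by column from the right: bit − bit − borrow-in; if negative, add 2 and borrow 1 from the next column):
borrow: 00111100000
        01110101110
-       00010111110
-------------------
        01011110000

Method 2 - Add two's complement:
Two's complement of 00010111110: invert → 11101000001, add 1 → 11101000010
  01110101110
+ 11101000010
-------------
 101011110000  (end carry out of the top bit = 1)
Discarding the end carry: 01011110000
Decimal check:
  01110101110 = 512 + 256 + 128 + 32 + 8 + 4 + 2 = 942
  00010111110 = 128 + 32 + 16 + 8 + 4 + 2 = 190
  942 - 190 = 752, and 01011110000 = 512 + 128 + 64 + 32 + 16 = 752 ✓



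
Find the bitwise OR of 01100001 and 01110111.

OR: 1 when either bit is 1
  01100001
| 01110111
----------
  01110111
Decimal: 97 | 119 = 119



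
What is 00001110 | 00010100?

OR: 1 when either bit is 1
  00001110
| 00010100
----------
  00011110
Decimal: 14 | 20 = 30



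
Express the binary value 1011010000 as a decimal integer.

Sum of powers of 2 for each 1-bit:
2^4 + 2^6 + 2^7 + 2^9
= 16 + 64 + 128 + 512
= 720



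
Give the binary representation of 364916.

Using repeated division by 2:
364916 ÷ 2 = 182458 remainder 0
182458 ÷ 2 = 91229 remainder 0
91229 ÷ 2 = 45614 remainder 1
45614 ÷ 2 = 22807 remainder 0
22807 ÷ 2 = 11403 remainder 1
11403 ÷ 2 = 5701 remainder 1
5701 ÷ 2 = 2850 remainder 1
2850 ÷ 2 = 1425 remainder 0
1425 ÷ 2 = 712 remainder 1
712 ÷ 2 = 356 remainder 0
356 ÷ 2 = 178 remainder 0
178 ÷ 2 = 89 remainder 0
89 ÷ 2 = 44 remainder 1
44 ÷ 2 = 22 remainder 0
22 ÷ 2 = 11 remainder 0
11 ÷ 2 = 5 remainder 1
5 ÷ 2 = 2 remainder 1
2 ÷ 2 = 1 remainder 0
1 ÷ 2 = 0 remainder 1
Reading remainders bottom to top: 1011001000101110100



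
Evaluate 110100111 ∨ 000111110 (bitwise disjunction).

OR: 1 when either bit is 1
  110100111
| 000111110
-----------
  110111111
Decimal: 423 | 62 = 447



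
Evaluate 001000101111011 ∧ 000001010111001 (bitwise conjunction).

AND: 1 only when both bits are 1
  001000101111011
& 000001010111001
-----------------
  000000000111001
Decimal: 4475 & 697 = 57



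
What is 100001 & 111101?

AND: 1 only when both bits are 1
  100001
& 111101
--------
  100001
Decimal: 33 & 61 = 33



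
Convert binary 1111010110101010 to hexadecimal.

Group into 4-bit nibbles from right:
  1111 = F
  0101 = 5
  1010 = A
  1010 = A
Result: F5AA



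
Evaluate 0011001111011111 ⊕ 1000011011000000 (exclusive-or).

XOR: 1 when bits differ
  0011001111011111
^ 1000011011000000
------------------
  1011010100011111
Decimal: 13279 ^ 34496 = 46367



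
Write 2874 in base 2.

Using repeated division by 2:
2874 ÷ 2 = 1437 remainder 0
1437 ÷ 2 = 718 remainder 1
718 ÷ 2 = 359 remainder 0
359 ÷ 2 = 179 remainder 1
179 ÷ 2 = 89 remainder 1
89 ÷ 2 = 44 remainder 1
44 ÷ 2 = 22 remainder 0
22 ÷ 2 = 11 remainder 0
11 ÷ 2 = 5 remainder 1
5 ÷ 2 = 2 remainder 1
2 ÷ 2 = 1 remainder 0
1 ÷ 2 = 0 remainder 1
Reading remainders bottom to top: 101100111010



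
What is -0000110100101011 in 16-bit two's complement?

Original: 0000110100101011
Step 1 - Invert all bits: 1111001011010100
Step 2 - Add 1: 1111001011010101
Verification: 0000110100101011 + 1111001011010101 = 10000000000000000; discarding the end carry (carry out of the top bit) leaves the 16-bit value 0000000000000000, as required for x + (-x)



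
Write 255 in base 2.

Using repeated division by 2:
255 ÷ 2 = 127 remainder 1
127 ÷ 2 = 63 remainder 1
63 ÷ 2 = 31 remainder 1
31 ÷ 2 = 15 remainder 1
15 ÷ 2 = 7 remainder 1
7 ÷ 2 = 3 remainder 1
3 ÷ 2 = 1 remainder 1
1 ÷ 2 = 0 remainder 1
Reading remainders bottom to top: 11111111



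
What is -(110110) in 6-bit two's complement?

Original (sign bit 1, negative): 110110
Step 1 - Invert all bits: 001001
Step 2 - Add 1: 001010
Verification: 110110 + 001010 = 1000000; discarding the end carry (carry out of the top bit) leaves the 6-bit value 000000, as required for x + (-x)



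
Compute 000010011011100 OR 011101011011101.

OR: 1 when either bit is 1
  000010011011100
| 011101011011101
-----------------
  011111011011101
Decimal: 1244 | 15069 = 16093



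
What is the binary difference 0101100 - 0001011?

Method 1 - Direct subtraction (column by column from the right: bit − bit − borrow-in; if negative, add 2 and borrow 1 from the next column):
borrow: 0000110
        0101100
-       0001011
---------------
        0100001

Method 2 - Add two's complement:
Two's complement of 0001011: invert → 1110100, add 1 → 1110101
  0101100
+ 1110101
---------
 10100001  (end carry out of the top bit = 1)
Discarding the end carry: 0100001
Decimal check:
  0101100 = 32 + 8 + 4 = 44
  0001011 = 8 + 2 + 1 = 11
  44 - 11 = 33, and 0100001 = 32 + 1 = 33 ✓



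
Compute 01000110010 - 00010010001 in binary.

Method 1 - Direct subtraction (column by column from the right: bit − bit − borrow-in; if negative, add 2 and borrow 1 from the next column):
borrow: 01100000010
        01000110010
-       00010010001
-------------------
        00110100001

Method 2 - Add two's complement:
Two's complement of 00010010001: invert → 11101101110, add 1 → 11101101111
  01000110010
+ 11101101111
-------------
 100110100001  (end carry out of the top bit = 1)
Discarding the end carry: 00110100001
Decimal check:
  01000110010 = 512 + 32 + 16 + 2 = 562
  00010010001 = 128 + 16 + 1 = 145
  562 - 145 = 417, and 00110100001 = 256 + 128 + 32 + 1 = 417 ✓



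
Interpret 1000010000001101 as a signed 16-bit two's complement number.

Binary: 1000010000001101
Sign bit: 1 (negative)
Invert: 0111101111110010
Add 1:  0111101111110011
Magnitude: 0111101111110011 = 16384 + 8192 + 4096 + 2048 + 512 + 256 + 128 + 64 + 32 + 16 + 2 + 1 = 31731
Value: -31731



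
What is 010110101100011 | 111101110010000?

OR: 1 when either bit is 1
  010110101100011
| 111101110010000
-----------------
  111111111110011
Decimal: 11619 | 31632 = 32755



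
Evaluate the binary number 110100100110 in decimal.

Sum of powers of 2 for each 1-bit:
2^1 + 2^2 + 2^5 + 2^8 + 2^10 + 2^11
= 2 + 4 + 32 + 256 + 1024 + 2048
= 3366



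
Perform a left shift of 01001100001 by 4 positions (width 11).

Original: 01001100001 (decimal 609)
Shift left by 4 positions
Append 4 zeros on the right and drop the 4 high bits that overflow the 11-bit width
Result: 11000010000 (decimal 1552)
Equivalent: 609 << 4 = 609 × 2^4 = 9744, truncated to 11 bits = 1552



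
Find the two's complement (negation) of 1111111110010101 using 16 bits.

Original (sign bit 1, negative): 1111111110010101
Step 1 - Invert all bits: 0000000001101010
Step 2 - Add 1: 0000000001101011
Verification: 1111111110010101 + 0000000001101011 = 10000000000000000; discarding the end carry (carry out of the top bit) leaves the 16-bit value 0000000000000000, as required for x + (-x)



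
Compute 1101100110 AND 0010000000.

AND: 1 only when both bits are 1
  1101100110
& 0010000000
------------
  0000000000
Decimal: 870 & 128 = 0



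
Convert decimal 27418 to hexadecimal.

Using repeated division by 16 (digits 10–15 are A–F):
27418 ÷ 16 = 1713 remainder 10 (A)
1713 ÷ 16 = 107 remainder 1
107 ÷ 16 = 6 remainder 11 (B)
6 ÷ 16 = 0 remainder 6
Reading remainders bottom to top: 6B1A



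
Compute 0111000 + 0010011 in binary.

Add column by column from the right: bit + bit + carry-in; write the sum mod 2, carry 1 when the sum is 2 or 3.
carry:  1100000
        0111000
+       0010011
---------------
       01001011
(the carry out of the leftmost column, 0, becomes the leading bit)
Decimal check:
  0111000 = 32 + 16 + 8 = 56
  0010011 = 16 + 2 + 1 = 19
  56 + 19 = 75, and 01001011 = 64 + 8 + 2 + 1 = 75 ✓



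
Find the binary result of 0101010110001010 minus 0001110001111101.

Method 1 - Direct subtraction (column by column from the right: bit − bit − borrow-in; if negative, add 2 and borrow 1 from the next column):
borrow: 0111000011111010
        0101010110001010
-       0001110001111101
------------------------
        0011100100001101

Method 2 - Add two's complement:
Two's complement of 0001110001111101: invert → 1110001110000010, add 1 → 1110001110000011
  0101010110001010
+ 1110001110000011
------------------
 10011100100001101  (end carry out of the top bit = 1)
Discarding the end carry: 0011100100001101
Decimal check:
  0101010110001010 = 16384 + 4096 + 1024 + 256 + 128 + 8 + 2 = 21898
  0001110001111101 = 4096 + 2048 + 1024 + 64 + 32 + 16 + 8 + 4 + 1 = 7293
  21898 - 7293 = 14605, and 0011100100001101 = 8192 + 4096 + 2048 + 256 + 8 + 4 + 1 = 14605 ✓



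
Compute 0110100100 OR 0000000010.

OR: 1 when either bit is 1
  0110100100
| 0000000010
------------
  0110100110
Decimal: 420 | 2 = 422



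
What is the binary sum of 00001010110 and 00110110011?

Add column by column from the right: bit + bit + carry-in; write the sum mod 2, carry 1 when the sum is 2 or 3.
carry:  01111101100
        00001010110
+       00110110011
-------------------
       001000001001
(the carry out of the leftmost column, 0, becomes the leading bit)
Decimal check:
  00001010110 = 64 + 16 + 4 + 2 = 86
  00110110011 = 256 + 128 + 32 + 16 + 2 + 1 = 435
  86 + 435 = 521, and 001000001001 = 512 + 8 + 1 = 521 ✓



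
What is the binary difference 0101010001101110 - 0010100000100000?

Method 1 - Direct subtraction (column by column from the right: bit − bit − borrow-in; if negative, add 2 and borrow 1 from the next column):
borrow: 0101000000000000
        0101010001101110
-       0010100000100000
------------------------
        0010110001001110

Method 2 - Add two's complement:
Two's complement of 0010100000100000: invert → 1101011111011111, add 1 → 1101011111100000
  0101010001101110
+ 1101011111100000
------------------
 10010110001001110  (end carry out of the top bit = 1)
Discarding the end carry: 0010110001001110
Decimal check:
  0101010001101110 = 16384 + 4096 + 1024 + 64 + 32 + 8 + 4 + 2 = 21614
  0010100000100000 = 8192 + 2048 + 32 = 10272
  21614 - 10272 = 11342, and 0010110001001110 = 8192 + 2048 + 1024 + 64 + 8 + 4 + 2 = 11342 ✓



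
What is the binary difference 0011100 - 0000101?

Method 1 - Direct subtraction (column by column from the right: bit − bit − borrow-in; if negative, add 2 and borrow 1 from the next column):
borrow: 0001110
        0011100
-       0000101
---------------
        0010111

Method 2 - Add two's complement:
Two's complement of 0000101: invert → 1111010, add 1 → 1111011
  0011100
+ 1111011
---------
 10010111  (end carry out of the top bit = 1)
Discarding the end carry: 0010111
Decimal check:
  0011100 = 16 + 8 + 4 = 28
  0000101 = 4 + 1 = 5
  28 - 5 = 23, and 0010111 = 16 + 4 + 2 + 1 = 23 ✓



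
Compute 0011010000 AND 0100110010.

AND: 1 only when both bits are 1
  0011010000
& 0100110010
------------
  0000010000
Decimal: 208 & 306 = 16



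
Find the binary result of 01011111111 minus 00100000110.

Method 1 - Direct subtraction (column by column from the right: bit − bit − borrow-in; if negative, add 2 and borrow 1 from the next column):
borrow: 01000000000
        01011111111
-       00100000110
-------------------
        00111111001

Method 2 - Add two's complement:
Two's complement of 00100000110: invert → 11011111001, add 1 → 11011111010
  01011111111
+ 11011111010
-------------
 100111111001  (end carry out of the top bit = 1)
Discarding the end carry: 00111111001
Decimal check:
  01011111111 = 512 + 128 + 64 + 32 + 16 + 8 + 4 + 2 + 1 = 767
  00100000110 = 256 + 4 + 2 = 262
  767 - 262 = 505, and 00111111001 = 256 + 128 + 64 + 32 + 16 + 8 + 1 = 505 ✓



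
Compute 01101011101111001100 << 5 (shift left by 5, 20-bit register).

Original: 01101011101111001100 (decimal 441292)
Shift left by 5 positions
Append 5 zeros on the right and drop the 5 high bits that overflow the 20-bit width
Result: 01110111100110000000 (decimal 489856)
Equivalent: 441292 << 5 = 441292 × 2^5 = 14121344, truncated to 20 bits = 489856



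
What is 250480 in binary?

Using repeated division by 2:
250480 ÷ 2 = 125240 remainder 0
125240 ÷ 2 = 62620 remainder 0
62620 ÷ 2 = 31310 remainder 0
31310 ÷ 2 = 15655 remainder 0
15655 ÷ 2 = 7827 remainder 1
7827 ÷ 2 = 3913 remainder 1
3913 ÷ 2 = 1956 remainder 1
1956 ÷ 2 = 978 remainder 0
978 ÷ 2 = 489 remainder 0
489 ÷ 2 = 244 remainder 1
244 ÷ 2 = 122 remainder 0
122 ÷ 2 = 61 remainder 0
61 ÷ 2 = 30 remainder 1
30 ÷ 2 = 15 remainder 0
15 ÷ 2 = 7 remainder 1
7 ÷ 2 = 3 remainder 1
3 ÷ 2 = 1 remainder 1
1 ÷ 2 = 0 remainder 1
Reading remainders bottom to top: 111101001001110000



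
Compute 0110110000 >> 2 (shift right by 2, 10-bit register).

Original: 0110110000 (decimal 432)
Shift right by 2 positions
Drop the 2 low bits; fill with zeros on the left
Result: 0001101100 (decimal 108)
Equivalent: 432 >> 2 = 432 ÷ 2^2 = 108



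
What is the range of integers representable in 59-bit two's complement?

For 59-bit two's complement:
Minimum: -2^58 = -288230376151711744
Maximum: 2^58 - 1 = 288230376151711743



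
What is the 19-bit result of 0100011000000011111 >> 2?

Original: 0100011000000011111 (decimal 143391)
Shift right by 2 positions
Drop the 2 low bits; fill with zeros on the left
Result: 0001000110000000111 (decimal 35847)
Equivalent: 143391 >> 2 = 143391 ÷ 2^2 = 35847



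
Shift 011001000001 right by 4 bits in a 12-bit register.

Original: 011001000001 (decimal 1601)
Shift right by 4 positions
Drop the 4 low bits; fill with zeros on the left
Result: 000001100100 (decimal 100)
Equivalent: 1601 >> 4 = 1601 ÷ 2^4 = 100



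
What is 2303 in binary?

Using repeated division by 2:
2303 ÷ 2 = 1151 remainder 1
1151 ÷ 2 = 575 remainder 1
575 ÷ 2 = 287 remainder 1
287 ÷ 2 = 143 remainder 1
143 ÷ 2 = 71 remainder 1
71 ÷ 2 = 35 remainder 1
35 ÷ 2 = 17 remainder 1
17 ÷ 2 = 8 remainder 1
8 ÷ 2 = 4 remainder 0
4 ÷ 2 = 2 remainder 0
2 ÷ 2 = 1 remainder 0
1 ÷ 2 = 0 remainder 1
Reading remainders bottom to top: 100011111111



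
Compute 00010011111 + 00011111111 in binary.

Add column by column from the right: bit + bit + carry-in; write the sum mod 2, carry 1 when the sum is 2 or 3.
carry:  00111111110
        00010011111
+       00011111111
-------------------
       000110011110
(the carry out of the leftmost column, 0, becomes the leading bit)
Decimal check:
  00010011111 = 128 + 16 + 8 + 4 + 2 + 1 = 159
  00011111111 = 128 + 64 + 32 + 16 + 8 + 4 + 2 + 1 = 255
  159 + 255 = 414, and 000110011110 = 256 + 128 + 16 + 8 + 4 + 2 = 414 ✓



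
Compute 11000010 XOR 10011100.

XOR: 1 when bits differ
  11000010
^ 10011100
----------
  01011110
Decimal: 194 ^ 156 = 94



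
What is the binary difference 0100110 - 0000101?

Method 1 - Direct subtraction (column by column from the right: bit − bit − borrow-in; if negative, add 2 and borrow 1 from the next column):
borrow: 0000010
        0100110
-       0000101
---------------
        0100001

Method 2 - Add two's complement:
Two's complement of 0000101: invert → 1111010, add 1 → 1111011
  0100110
+ 1111011
---------
 10100001  (end carry out of the top bit = 1)
Discarding the end carry: 0100001
Decimal check:
  0100110 = 32 + 4 + 2 = 38
  0000101 = 4 + 1 = 5
  38 - 5 = 33, and 0100001 = 32 + 1 = 33 ✓



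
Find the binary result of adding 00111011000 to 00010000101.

Add column by column from the right: bit + bit + carry-in; write the sum mod 2, carry 1 when the sum is 2 or 3.
carry:  01100000000
        00111011000
+       00010000101
-------------------
       001001011101
(the carry out of the leftmost column, 0, becomes the leading bit)
Decimal check:
  00111011000 = 256 + 128 + 64 + 16 + 8 = 472
  00010000101 = 128 + 4 + 1 = 133
  472 + 133 = 605, and 001001011101 = 512 + 64 + 16 + 8 + 4 + 1 = 605 ✓



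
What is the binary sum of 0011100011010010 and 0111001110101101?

Add column by column from the right: bit + bit + carry-in; write the sum mod 2, carry 1 when the sum is 2 or 3.
carry:  1110011100000000
        0011100011010010
+       0111001110101101
------------------------
       01010110001111111
(the carry out of the leftmost column, 0, becomes the leading bit)
Decimal check:
  0011100011010010 = 8192 + 4096 + 2048 + 128 + 64 + 16 + 2 = 14546
  0111001110101101 = 16384 + 8192 + 4096 + 512 + 256 + 128 + 32 + 8 + 4 + 1 = 29613
  14546 + 29613 = 44159, and 01010110001111111 = 32768 + 8192 + 2048 + 1024 + 64 + 32 + 16 + 8 + 4 + 2 + 1 = 44159 ✓



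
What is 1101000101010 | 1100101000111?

OR: 1 when either bit is 1
  1101000101010
| 1100101000111
---------------
  1101101101111
Decimal: 6698 | 6471 = 7023



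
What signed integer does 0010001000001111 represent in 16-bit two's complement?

Binary: 0010001000001111
Sign bit: 0 (non-negative)
Read directly as an unsigned value:
0010001000001111 = 8192 + 512 + 8 + 4 + 2 + 1 = 8719
Value: 8719



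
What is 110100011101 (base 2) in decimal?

Sum of powers of 2 for each 1-bit:
2^0 + 2^2 + 2^3 + 2^4 + 2^8 + 2^10 + 2^11
= 1 + 4 + 8 + 16 + 256 + 1024 + 2048
= 3357



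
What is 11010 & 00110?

AND: 1 only when both bits are 1
  11010
& 00110
-------
  00010
Decimal: 26 & 6 = 2



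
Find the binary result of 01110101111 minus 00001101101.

Method 1 - Direct subtraction (column by column from the right: bit − bit − borrow-in; if negative, add 2 and borrow 1 from the next column):
borrow: 00010000000
        01110101111
-       00001101101
-------------------
        01101000010

Method 2 - Add two's complement:
Two's complement of 00001101101: invert → 11110010010, add 1 → 11110010011
  01110101111
+ 11110010011
-------------
 101101000010  (end carry out of the top bit = 1)
Discarding the end carry: 01101000010
Decimal check:
  01110101111 = 512 + 256 + 128 + 32 + 8 + 4 + 2 + 1 = 943
  00001101101 = 64 + 32 + 8 + 4 + 1 = 109
  943 - 109 = 834, and 01101000010 = 512 + 256 + 64 + 2 = 834 ✓



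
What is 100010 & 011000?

AND: 1 only when both bits are 1
  100010
& 011000
--------
  000000
Decimal: 34 & 24 = 0



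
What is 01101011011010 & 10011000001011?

AND: 1 only when both bits are 1
  01101011011010
& 10011000001011
----------------
  00001000001010
Decimal: 6874 & 9739 = 522



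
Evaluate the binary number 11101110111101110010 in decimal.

Sum of powers of 2 for each 1-bit:
2^1 + 2^4 + 2^5 + 2^6 + 2^8 + 2^9 + 2^10 + 2^11 + 2^13 + 2^14 + 2^15 + 2^17 + 2^18 + 2^19
= 2 + 16 + 32 + 64 + 256 + 512 + 1024 + 2048 + 8192 + 16384 + 32768 + 131072 + 262144 + 524288
= 978802



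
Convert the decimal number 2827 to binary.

Using repeated division by 2:
2827 ÷ 2 = 1413 remainder 1
1413 ÷ 2 = 706 remainder 1
706 ÷ 2 = 353 remainder 0
353 ÷ 2 = 176 remainder 1
176 ÷ 2 = 88 remainder 0
88 ÷ 2 = 44 remainder 0
44 ÷ 2 = 22 remainder 0
22 ÷ 2 = 11 remainder 0
11 ÷ 2 = 5 remainder 1
5 ÷ 2 = 2 remainder 1
2 ÷ 2 = 1 remainder 0
1 ÷ 2 = 0 remainder 1
Reading remainders bottom to top: 101100001011



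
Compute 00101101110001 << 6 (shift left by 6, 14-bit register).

Original: 00101101110001 (decimal 2929)
Shift left by 6 positions
Append 6 zeros on the right and drop the 6 high bits that overflow the 14-bit width
Result: 01110001000000 (decimal 7232)
Equivalent: 2929 << 6 = 2929 × 2^6 = 187456, truncated to 14 bits = 7232



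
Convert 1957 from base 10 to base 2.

Using repeated division by 2:
1957 ÷ 2 = 978 remainder 1
978 ÷ 2 = 489 remainder 0
489 ÷ 2 = 244 remainder 1
244 ÷ 2 = 122 remainder 0
122 ÷ 2 = 61 remainder 0
61 ÷ 2 = 30 remainder 1
30 ÷ 2 = 15 remainder 0
15 ÷ 2 = 7 remainder 1
7 ÷ 2 = 3 remainder 1
3 ÷ 2 = 1 remainder 1
1 ÷ 2 = 0 remainder 1
Reading remainders bottom to top: 11110100101



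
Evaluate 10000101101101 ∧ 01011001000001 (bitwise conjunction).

AND: 1 only when both bits are 1
  10000101101101
& 01011001000001
----------------
  00000001000001
Decimal: 8557 & 5697 = 65



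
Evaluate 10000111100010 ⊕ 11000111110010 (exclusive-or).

XOR: 1 when bits differ
  10000111100010
^ 11000111110010
----------------
  01000000010000
Decimal: 8674 ^ 12786 = 4112



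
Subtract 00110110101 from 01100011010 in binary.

Method 1 - Direct subtraction (column by column from the right: bit − bit − borrow-in; if negative, add 2 and borrow 1 from the next column):
borrow: 01111001010
        01100011010
-       00110110101
-------------------
        00101100101

Method 2 - Add two's complement:
Two's complement of 00110110101: invert → 11001001010, add 1 → 11001001011
  01100011010
+ 11001001011
-------------
 100101100101  (end carry out of the top bit = 1)
Discarding the end carry: 00101100101
Decimal check:
  01100011010 = 512 + 256 + 16 + 8 + 2 = 794
  00110110101 = 256 + 128 + 32 + 16 + 4 + 1 = 437
  794 - 437 = 357, and 00101100101 = 256 + 64 + 32 + 4 + 1 = 357 ✓



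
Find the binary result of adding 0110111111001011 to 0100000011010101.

Add column by column from the right: bit + bit + carry-in; write the sum mod 2, carry 1 when the sum is 2 or 3.
carry:  1001111110111110
        0110111111001011
+       0100000011010101
------------------------
       01011000010100000
(the carry out of the leftmost column, 0, becomes the leading bit)
Decimal check:
  0110111111001011 = 16384 + 8192 + 2048 + 1024 + 512 + 256 + 128 + 64 + 8 + 2 + 1 = 28619
  0100000011010101 = 16384 + 128 + 64 + 16 + 4 + 1 = 16597
  28619 + 16597 = 45216, and 01011000010100000 = 32768 + 8192 + 4096 + 128 + 32 = 45216 ✓



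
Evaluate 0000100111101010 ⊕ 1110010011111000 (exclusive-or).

XOR: 1 when bits differ
  0000100111101010
^ 1110010011111000
------------------
  1110110100010010
Decimal: 2538 ^ 58616 = 60690



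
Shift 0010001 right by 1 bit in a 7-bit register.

Original: 0010001 (decimal 17)
Shift right by 1 position
Drop the 1 low bit; fill with zero on the left
Result: 0001000 (decimal 8)
Equivalent: 17 >> 1 = 17 ÷ 2^1 = 8



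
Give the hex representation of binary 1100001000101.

Group into 4-bit nibbles from right:
  0001 = 1
  1000 = 8
  0100 = 4
  0101 = 5
Result: 1845



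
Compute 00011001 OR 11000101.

OR: 1 when either bit is 1
  00011001
| 11000101
----------
  11011101
Decimal: 25 | 197 = 221



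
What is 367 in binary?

Using repeated division by 2:
367 ÷ 2 = 183 remainder 1
183 ÷ 2 = 91 remainder 1
91 ÷ 2 = 45 remainder 1
45 ÷ 2 = 22 remainder 1
22 ÷ 2 = 11 remainder 0
11 ÷ 2 = 5 remainder 1
5 ÷ 2 = 2 remainder 1
2 ÷ 2 = 1 remainder 0
1 ÷ 2 = 0 remainder 1
Reading remainders bottom to top: 101101111



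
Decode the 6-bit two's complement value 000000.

Binary: 000000
Sign bit: 0 (non-negative)
Read directly as an unsigned value:
000000 = 0
Value: 0



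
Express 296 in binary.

Using repeated division by 2:
296 ÷ 2 = 148 remainder 0
148 ÷ 2 = 74 remainder 0
74 ÷ 2 = 37 remainder 0
37 ÷ 2 = 18 remainder 1
18 ÷ 2 = 9 remainder 0
9 ÷ 2 = 4 remainder 1
4 ÷ 2 = 2 remainder 0
2 ÷ 2 = 1 remainder 0
1 ÷ 2 = 0 remainder 1
Reading remainders bottom to top: 100101000



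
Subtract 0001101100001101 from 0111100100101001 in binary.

Method 1 - Direct subtraction (column by column from the right: bit − bit − borrow-in; if negative, add 2 and borrow 1 from the next column):
borrow: 0011110000111000
        0111100100101001
-       0001101100001101
------------------------
        0101111000011100

Method 2 - Add two's complement:
Two's complement of 0001101100001101: invert → 1110010011110010, add 1 → 1110010011110011
  0111100100101001
+ 1110010011110011
------------------
 10101111000011100  (end carry out of the top bit = 1)
Discarding the end carry: 0101111000011100
Decimal check:
  0111100100101001 = 16384 + 8192 + 4096 + 2048 + 256 + 32 + 8 + 1 = 31017
  0001101100001101 = 4096 + 2048 + 512 + 256 + 8 + 4 + 1 = 6925
  31017 - 6925 = 24092, and 0101111000011100 = 16384 + 4096 + 2048 + 1024 + 512 + 16 + 8 + 4 = 24092 ✓



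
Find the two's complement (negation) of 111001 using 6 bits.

Original (sign bit 1, negative): 111001
Step 1 - Invert all bits: 000110
Step 2 - Add 1: 000111
Verification: 111001 + 000111 = 1000000; discarding the end carry (carry out of the top bit) leaves the 6-bit value 000000, as required for x + (-x)



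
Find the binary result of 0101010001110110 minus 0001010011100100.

Method 1 - Direct subtraction (column by column from the right: bit − bit − borrow-in; if negative, add 2 and borrow 1 from the next column):
borrow: 0111111100000000
        0101010001110110
-       0001010011100100
------------------------
        0011111110010010

Method 2 - Add two's complement:
Two's complement of 0001010011100100: invert → 1110101100011011, add 1 → 1110101100011100
  0101010001110110
+ 1110101100011100
------------------
 10011111110010010  (end carry out of the top bit = 1)
Discarding the end carry: 0011111110010010
Decimal check:
  0101010001110110 = 16384 + 4096 + 1024 + 64 + 32 + 16 + 4 + 2 = 21622
  0001010011100100 = 4096 + 1024 + 128 + 64 + 32 + 4 = 5348
  21622 - 5348 = 16274, and 0011111110010010 = 8192 + 4096 + 2048 + 1024 + 512 + 256 + 128 + 16 + 2 = 16274 ✓



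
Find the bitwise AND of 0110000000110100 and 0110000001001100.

AND: 1 only when both bits are 1
  0110000000110100
& 0110000001001100
------------------
  0110000000000100
Decimal: 24628 & 24652 = 24580



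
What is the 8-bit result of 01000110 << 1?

Original: 01000110 (decimal 70)
Shift left by 1 position
Append 1 zero on the right
Result: 10001100 (decimal 140)
Equivalent: 70 << 1 = 70 × 2^1 = 140



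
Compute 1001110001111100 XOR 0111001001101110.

XOR: 1 when bits differ
  1001110001111100
^ 0111001001101110
------------------
  1110111000010010
Decimal: 40060 ^ 29294 = 60946



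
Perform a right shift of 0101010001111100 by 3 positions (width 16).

Original: 0101010001111100 (decimal 21628)
Shift right by 3 positions
Drop the 3 low bits; fill with zeros on the left
Result: 0000101010001111 (decimal 2703)
Equivalent: 21628 >> 3 = 21628 ÷ 2^3 = 2703



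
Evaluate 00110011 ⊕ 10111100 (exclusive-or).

XOR: 1 when bits differ
  00110011
^ 10111100
----------
  10001111
Decimal: 51 ^ 188 = 143



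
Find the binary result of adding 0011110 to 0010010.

Add column by column from the right: bit + bit + carry-in; write the sum mod 2, carry 1 when the sum is 2 or 3.
carry:  0111100
        0011110
+       0010010
---------------
       00110000
(the carry out of the leftmost column, 0, becomes the leading bit)
Decimal check:
  0011110 = 16 + 8 + 4 + 2 = 30
  0010010 = 16 + 2 = 18
  30 + 18 = 48, and 00110000 = 32 + 16 = 48 ✓



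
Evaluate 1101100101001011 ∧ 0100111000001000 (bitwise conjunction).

AND: 1 only when both bits are 1
  1101100101001011
& 0100111000001000
------------------
  0100100000001000
Decimal: 55627 & 19976 = 18440



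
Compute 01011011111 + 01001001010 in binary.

Add column by column from the right: bit + bit + carry-in; write the sum mod 2, carry 1 when the sum is 2 or 3.
carry:  10110111100
        01011011111
+       01001001010
-------------------
       010100101001
(the carry out of the leftmost column, 0, becomes the leading bit)
Decimal check:
  01011011111 = 512 + 128 + 64 + 16 + 8 + 4 + 2 + 1 = 735
  01001001010 = 512 + 64 + 8 + 2 = 586
  735 + 586 = 1321, and 010100101001 = 1024 + 256 + 32 + 8 + 1 = 1321 ✓



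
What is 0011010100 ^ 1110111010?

XOR: 1 when bits differ
  0011010100
^ 1110111010
------------
  1101101110
Decimal: 212 ^ 954 = 878



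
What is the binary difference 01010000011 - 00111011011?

Method 1 - Direct subtraction (column by column from the right: bit − bit − borrow-in; if negative, add 2 and borrow 1 from the next column):
borrow: 01111110000
        01010000011
-       00111011011
-------------------
        00010101000

Method 2 - Add two's complement:
Two's complement of 00111011011: invert → 11000100100, add 1 → 11000100101
  01010000011
+ 11000100101
-------------
 100010101000  (end carry out of the top bit = 1)
Discarding the end carry: 00010101000
Decimal check:
  01010000011 = 512 + 128 + 2 + 1 = 643
  00111011011 = 256 + 128 + 64 + 16 + 8 + 2 + 1 = 475
  643 - 475 = 168, and 00010101000 = 128 + 32 + 8 = 168 ✓



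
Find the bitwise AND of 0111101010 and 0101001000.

AND: 1 only when both bits are 1
  0111101010
& 0101001000
------------
  0101001000
Decimal: 490 & 328 = 328



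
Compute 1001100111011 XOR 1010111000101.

XOR: 1 when bits differ
  1001100111011
^ 1010111000101
---------------
  0011011111110
Decimal: 4923 ^ 5573 = 1790



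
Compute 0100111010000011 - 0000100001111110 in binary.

Method 1 - Direct subtraction (column by column from the right: bit − bit − borrow-in; if negative, add 2 and borrow 1 from the next column):
borrow: 0000000011111000
        0100111010000011
-       0000100001111110
------------------------
        0100011000000101

Method 2 - Add two's complement:
Two's complement of 0000100001111110: invert → 1111011110000001, add 1 → 1111011110000010
  0100111010000011
+ 1111011110000010
------------------
 10100011000000101  (end carry out of the top bit = 1)
Discarding the end carry: 0100011000000101
Decimal check:
  0100111010000011 = 16384 + 2048 + 1024 + 512 + 128 + 2 + 1 = 20099
  0000100001111110 = 2048 + 64 + 32 + 16 + 8 + 4 + 2 = 2174
  20099 - 2174 = 17925, and 0100011000000101 = 16384 + 1024 + 512 + 4 + 1 = 17925 ✓



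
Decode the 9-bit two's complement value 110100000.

Binary: 110100000
Sign bit: 1 (negative)
Invert: 001011111
Add 1:  001100000
Magnitude: 001100000 = 64 + 32 = 96
Value: -96



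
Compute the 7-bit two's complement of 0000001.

Original: 0000001
Step 1 - Invert all bits: 1111110
Step 2 - Add 1: 1111111
Verification: 0000001 + 1111111 = 10000000; discarding the end carry (carry out of the top bit) leaves the 7-bit value 0000000, as required for x + (-x)



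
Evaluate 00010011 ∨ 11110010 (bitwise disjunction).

OR: 1 when either bit is 1
  00010011
| 11110010
----------
  11110011
Decimal: 19 | 242 = 243



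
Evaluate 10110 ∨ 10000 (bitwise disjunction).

OR: 1 when either bit is 1
  10110
| 10000
-------
  10110
Decimal: 22 | 16 = 22



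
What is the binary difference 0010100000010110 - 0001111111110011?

Method 1 - Direct subtraction (column by column from the right: bit − bit − borrow-in; if negative, add 2 and borrow 1 from the next column):
borrow: 0011111111000110
        0010100000010110
-       0001111111110011
------------------------
        0000100000100011

Method 2 - Add two's complement:
Two's complement of 0001111111110011: invert → 1110000000001100, add 1 → 1110000000001101
  0010100000010110
+ 1110000000001101
------------------
 10000100000100011  (end carry out of the top bit = 1)
Discarding the end carry: 0000100000100011
Decimal check:
  0010100000010110 = 8192 + 2048 + 16 + 4 + 2 = 10262
  0001111111110011 = 4096 + 2048 + 1024 + 512 + 256 + 128 + 64 + 32 + 16 + 2 + 1 = 8179
  10262 - 8179 = 2083, and 0000100000100011 = 2048 + 32 + 2 + 1 = 2083 ✓

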